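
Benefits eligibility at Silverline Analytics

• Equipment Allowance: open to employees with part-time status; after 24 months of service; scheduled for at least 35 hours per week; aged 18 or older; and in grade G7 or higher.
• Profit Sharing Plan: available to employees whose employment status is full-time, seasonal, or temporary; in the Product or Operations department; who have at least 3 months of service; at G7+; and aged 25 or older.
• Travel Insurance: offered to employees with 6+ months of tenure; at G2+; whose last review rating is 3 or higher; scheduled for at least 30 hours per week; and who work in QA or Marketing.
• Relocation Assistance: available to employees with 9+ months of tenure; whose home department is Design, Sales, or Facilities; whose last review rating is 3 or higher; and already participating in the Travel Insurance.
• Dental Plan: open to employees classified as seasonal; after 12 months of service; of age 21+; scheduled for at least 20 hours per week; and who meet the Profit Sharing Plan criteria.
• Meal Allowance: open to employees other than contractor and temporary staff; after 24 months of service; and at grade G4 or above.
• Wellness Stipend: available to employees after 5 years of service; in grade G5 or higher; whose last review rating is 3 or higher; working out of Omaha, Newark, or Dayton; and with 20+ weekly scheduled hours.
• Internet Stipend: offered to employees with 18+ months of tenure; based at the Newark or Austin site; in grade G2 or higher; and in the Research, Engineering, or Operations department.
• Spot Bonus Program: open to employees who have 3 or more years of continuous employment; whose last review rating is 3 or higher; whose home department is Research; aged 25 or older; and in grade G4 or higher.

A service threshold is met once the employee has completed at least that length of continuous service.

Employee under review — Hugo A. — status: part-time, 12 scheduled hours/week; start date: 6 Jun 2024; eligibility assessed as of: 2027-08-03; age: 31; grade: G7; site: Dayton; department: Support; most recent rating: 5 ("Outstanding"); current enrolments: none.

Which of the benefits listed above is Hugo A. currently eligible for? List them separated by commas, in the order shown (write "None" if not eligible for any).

Service from 6 Jun 2024 to 2027-08-03: 1153 days.
Equipment Allowance — status part-time ✓; service 1153 days ≥ 24 months (≈720 days) ✓; 12 hrs/wk < 35 ✗ → not eligible.
Profit Sharing Plan — status part-time ✗ (requires full-time, seasonal, or temporary) → not eligible.
Travel Insurance — service 1153 days ≥ 6 months (≈180 days) ✓; grade G7 ≥ G2 ✓; rating 5 ≥ 3 ✓; 12 hrs/wk < 30 ✗ → not eligible.
Relocation Assistance — service 1153 days ≥ 9 months (≈270 days) ✓; dept Support ✗ → not eligible.
Dental Plan — status part-time ✗ (requires seasonal) → not eligible.
Meal Allowance — status part-time ✓ (not excluded); service 1153 days ≥ 24 months (≈720 days) ✓; grade G7 ≥ G4 ✓ → eligible.
Wellness Stipend — service 1153 days < 5 years (≈1825 days) ✗ → not eligible.
Internet Stipend — service 1153 days ≥ 18 months (≈540 days) ✓; site Dayton ✗ (not Newark or Austin) → not eligible.
Spot Bonus Program — service 1153 days ≥ 3 years (≈1095 days) ✓; rating 5 ≥ 3 ✓; dept Support ✗ → not eligible.

Meal Allowance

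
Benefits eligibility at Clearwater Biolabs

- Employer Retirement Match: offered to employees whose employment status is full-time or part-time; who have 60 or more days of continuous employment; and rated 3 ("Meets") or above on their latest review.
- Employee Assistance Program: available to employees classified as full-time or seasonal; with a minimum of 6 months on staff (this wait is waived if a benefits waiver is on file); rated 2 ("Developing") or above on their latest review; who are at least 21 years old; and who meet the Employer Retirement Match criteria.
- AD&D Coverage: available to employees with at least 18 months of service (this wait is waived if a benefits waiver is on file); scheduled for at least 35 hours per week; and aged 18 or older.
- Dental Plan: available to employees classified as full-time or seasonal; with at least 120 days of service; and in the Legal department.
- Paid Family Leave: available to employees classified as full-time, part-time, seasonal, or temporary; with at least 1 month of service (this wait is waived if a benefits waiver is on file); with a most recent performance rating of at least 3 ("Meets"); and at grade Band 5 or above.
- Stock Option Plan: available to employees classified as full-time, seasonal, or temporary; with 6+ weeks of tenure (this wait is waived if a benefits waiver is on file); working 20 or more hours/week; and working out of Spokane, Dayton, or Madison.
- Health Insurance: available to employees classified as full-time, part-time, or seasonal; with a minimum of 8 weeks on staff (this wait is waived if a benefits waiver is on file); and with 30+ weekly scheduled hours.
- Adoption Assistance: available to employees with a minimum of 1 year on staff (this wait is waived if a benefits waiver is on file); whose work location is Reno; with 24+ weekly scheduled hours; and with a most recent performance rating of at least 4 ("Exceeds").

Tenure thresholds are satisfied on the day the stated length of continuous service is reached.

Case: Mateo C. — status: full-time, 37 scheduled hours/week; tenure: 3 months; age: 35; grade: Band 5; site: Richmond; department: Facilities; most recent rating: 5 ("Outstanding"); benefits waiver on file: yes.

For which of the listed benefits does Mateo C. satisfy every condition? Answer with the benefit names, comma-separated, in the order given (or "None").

Employer Retirement Match — status full-time ✓; service 3 months ≥ 60 days ✓; rating 5 ≥ 3 ✓ → eligible.
Employee Assistance Program — status full-time ✓; benefits waiver on file ✓; rating 5 ≥ 2 ✓; age 35 ≥ 21 ✓; eligible for Employer Retirement Match ✓ → eligible.
AD&D Coverage — benefits waiver on file ✓; 37 hrs/wk ≥ 35 ✓; age 35 ≥ 18 ✓ → eligible.
Dental Plan — status full-time ✓; service 3 months < 120 days ✗ → not eligible.
Paid Family Leave — status full-time ✓; benefits waiver on file ✓; rating 5 ≥ 3 ✓; grade Band 5 ≥ Band 5 ✓ → eligible.
Stock Option Plan — status full-time ✓; benefits waiver on file ✓; 37 hrs/wk ≥ 20 ✓; site Richmond ✗ (not Spokane, Dayton, or Madison) → not eligible.
Health Insurance — status full-time ✓; benefits waiver on file ✓; 37 hrs/wk ≥ 30 ✓ → eligible.
Adoption Assistance — benefits waiver on file ✓; site Richmond ✗ (not Reno) → not eligible.

Employer Retirement Match, Employee Assistance Program, AD&D Coverage, Paid Family Leave, Health Insurance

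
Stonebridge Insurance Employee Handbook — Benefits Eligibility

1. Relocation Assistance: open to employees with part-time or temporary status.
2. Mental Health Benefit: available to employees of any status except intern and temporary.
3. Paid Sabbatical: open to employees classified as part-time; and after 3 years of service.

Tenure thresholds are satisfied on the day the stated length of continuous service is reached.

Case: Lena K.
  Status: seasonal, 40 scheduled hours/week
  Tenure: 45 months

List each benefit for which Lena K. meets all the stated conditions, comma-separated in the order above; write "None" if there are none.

Mental Health Benefit

Relocation Assistance — status seasonal ✗ (requires part-time or temporary) → not eligible.
Mental Health Benefit — status seasonal ✓ (not excluded) → eligible.
Paid Sabbatical — status seasonal ✗ (requires part-time) → not eligible.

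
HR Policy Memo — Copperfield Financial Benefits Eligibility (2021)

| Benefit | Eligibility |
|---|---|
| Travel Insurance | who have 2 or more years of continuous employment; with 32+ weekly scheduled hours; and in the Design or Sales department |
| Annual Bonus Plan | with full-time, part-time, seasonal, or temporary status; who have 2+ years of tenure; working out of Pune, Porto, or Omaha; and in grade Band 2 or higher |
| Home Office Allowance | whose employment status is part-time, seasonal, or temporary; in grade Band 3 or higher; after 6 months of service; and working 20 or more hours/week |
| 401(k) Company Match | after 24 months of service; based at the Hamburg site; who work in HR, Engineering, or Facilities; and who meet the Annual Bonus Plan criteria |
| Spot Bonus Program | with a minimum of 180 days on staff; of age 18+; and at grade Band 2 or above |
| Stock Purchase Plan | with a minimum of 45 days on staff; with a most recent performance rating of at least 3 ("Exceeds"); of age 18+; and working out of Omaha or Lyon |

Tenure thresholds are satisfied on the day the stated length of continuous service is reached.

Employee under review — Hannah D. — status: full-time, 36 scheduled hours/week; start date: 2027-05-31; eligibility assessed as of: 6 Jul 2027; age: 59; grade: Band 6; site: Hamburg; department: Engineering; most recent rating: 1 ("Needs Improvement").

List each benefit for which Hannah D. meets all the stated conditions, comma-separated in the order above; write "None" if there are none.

Service from 2027-05-31 to 6 Jul 2027: 36 days.
Travel Insurance — service 36 days < 2 years (≈730 days) ✗ → not eligible.
Annual Bonus Plan — status full-time ✓; service 36 days < 2 years (≈730 days) ✗ → not eligible.
Home Office Allowance — status full-time ✗ (requires part-time, seasonal, or temporary) → not eligible.
401(k) Company Match — service 36 days < 24 months (≈720 days) ✗ → not eligible.
Spot Bonus Program — service 36 days < 180 days ✗ → not eligible.
Stock Purchase Plan — service 36 days < 45 days ✗ → not eligible.

None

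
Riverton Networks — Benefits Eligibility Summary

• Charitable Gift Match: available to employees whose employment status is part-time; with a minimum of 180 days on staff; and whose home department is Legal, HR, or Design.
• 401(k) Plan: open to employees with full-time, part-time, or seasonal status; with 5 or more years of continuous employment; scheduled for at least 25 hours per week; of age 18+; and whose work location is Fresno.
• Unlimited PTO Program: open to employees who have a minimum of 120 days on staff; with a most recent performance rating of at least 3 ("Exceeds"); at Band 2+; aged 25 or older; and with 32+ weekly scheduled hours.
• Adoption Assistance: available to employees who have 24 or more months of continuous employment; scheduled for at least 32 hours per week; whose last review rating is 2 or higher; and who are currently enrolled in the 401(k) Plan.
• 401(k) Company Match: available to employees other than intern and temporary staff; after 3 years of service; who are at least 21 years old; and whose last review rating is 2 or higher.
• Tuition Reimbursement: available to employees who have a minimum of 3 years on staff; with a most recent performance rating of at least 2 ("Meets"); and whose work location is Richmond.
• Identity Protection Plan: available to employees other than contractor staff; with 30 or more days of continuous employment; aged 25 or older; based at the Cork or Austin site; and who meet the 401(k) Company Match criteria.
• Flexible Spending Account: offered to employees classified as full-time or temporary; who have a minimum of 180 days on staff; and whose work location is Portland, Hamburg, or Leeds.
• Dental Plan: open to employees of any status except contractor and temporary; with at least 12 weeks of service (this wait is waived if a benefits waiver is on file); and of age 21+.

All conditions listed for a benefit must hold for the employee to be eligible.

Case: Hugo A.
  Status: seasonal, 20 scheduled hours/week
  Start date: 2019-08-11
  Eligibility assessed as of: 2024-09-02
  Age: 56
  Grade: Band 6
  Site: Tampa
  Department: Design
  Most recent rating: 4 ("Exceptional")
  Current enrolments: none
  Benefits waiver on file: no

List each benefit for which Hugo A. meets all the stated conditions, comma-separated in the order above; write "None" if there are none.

Service from 2019-08-11 to 2024-09-02: 1849 days.
Charitable Gift Match — status seasonal ✗ (requires part-time) → not eligible.
401(k) Plan — status seasonal ✓; service 1849 days ≥ 5 years (≈1825 days) ✓; 20 hrs/wk < 25 ✗ → not eligible.
Unlimited PTO Program — service 1849 days ≥ 120 days ✓; rating 4 ≥ 3 ✓; grade Band 6 ≥ Band 2 ✓; age 56 ≥ 25 ✓; 20 hrs/wk < 32 ✗ → not eligible.
Adoption Assistance — service 1849 days ≥ 24 months (≈720 days) ✓; 20 hrs/wk < 32 ✗ → not eligible.
401(k) Company Match — status seasonal ✓ (not excluded); service 1849 days ≥ 3 years (≈1095 days) ✓; age 56 ≥ 21 ✓; rating 4 ≥ 2 ✓ → eligible.
Tuition Reimbursement — service 1849 days ≥ 3 years (≈1095 days) ✓; rating 4 ≥ 2 ✓; site Tampa ✗ (not Richmond) → not eligible.
Identity Protection Plan — status seasonal ✓ (not excluded); service 1849 days ≥ 30 days ✓; age 56 ≥ 25 ✓; site Tampa ✗ (not Cork or Austin) → not eligible.
Flexible Spending Account — status seasonal ✗ (requires full-time or temporary) → not eligible.
Dental Plan — status seasonal ✓ (not excluded); no waiver, service 1849 days ≥ 12 weeks (≈84 days) ✓; age 56 ≥ 21 ✓ → eligible.

401(k) Company Match, Dental Plan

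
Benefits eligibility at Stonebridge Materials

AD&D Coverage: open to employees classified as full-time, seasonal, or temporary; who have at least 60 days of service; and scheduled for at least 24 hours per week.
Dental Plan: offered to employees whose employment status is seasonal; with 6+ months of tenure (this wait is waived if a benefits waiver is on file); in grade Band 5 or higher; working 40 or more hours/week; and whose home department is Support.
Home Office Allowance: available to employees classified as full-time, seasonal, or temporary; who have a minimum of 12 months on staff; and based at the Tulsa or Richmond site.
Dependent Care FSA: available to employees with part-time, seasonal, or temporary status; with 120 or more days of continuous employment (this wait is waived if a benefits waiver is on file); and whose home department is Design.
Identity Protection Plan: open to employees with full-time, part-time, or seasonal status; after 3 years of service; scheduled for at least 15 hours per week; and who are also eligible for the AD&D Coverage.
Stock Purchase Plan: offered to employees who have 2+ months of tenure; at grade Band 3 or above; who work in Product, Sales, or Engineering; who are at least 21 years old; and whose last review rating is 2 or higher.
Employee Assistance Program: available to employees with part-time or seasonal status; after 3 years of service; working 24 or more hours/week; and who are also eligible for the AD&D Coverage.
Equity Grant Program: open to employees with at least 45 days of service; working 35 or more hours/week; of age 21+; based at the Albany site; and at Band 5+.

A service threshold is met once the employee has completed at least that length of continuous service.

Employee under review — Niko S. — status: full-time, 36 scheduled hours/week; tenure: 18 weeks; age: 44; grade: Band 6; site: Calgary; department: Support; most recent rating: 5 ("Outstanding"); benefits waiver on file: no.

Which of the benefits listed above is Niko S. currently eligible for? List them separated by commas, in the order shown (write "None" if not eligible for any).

AD&D Coverage — status full-time ✓; service 18 weeks ≥ 60 days ✓; 36 hrs/wk ≥ 24 ✓ → eligible.
Dental Plan — status full-time ✗ (requires seasonal) → not eligible.
Home Office Allowance — status full-time ✓; service 18 weeks < 12 months (≈360 days) ✗ → not eligible.
Dependent Care FSA — status full-time ✗ (requires part-time, seasonal, or temporary) → not eligible.
Identity Protection Plan — status full-time ✓; service 18 weeks < 3 years (≈1095 days) ✗ → not eligible.
Stock Purchase Plan — service 18 weeks ≥ 2 months (≈60 days) ✓; grade Band 6 ≥ Band 3 ✓; dept Support ✗ → not eligible.
Employee Assistance Program — status full-time ✗ (requires part-time or seasonal) → not eligible.
Equity Grant Program — service 18 weeks ≥ 45 days ✓; 36 hrs/wk ≥ 35 ✓; age 44 ≥ 21 ✓; site Calgary ✗ (not Albany) → not eligible.

AD&D Coverage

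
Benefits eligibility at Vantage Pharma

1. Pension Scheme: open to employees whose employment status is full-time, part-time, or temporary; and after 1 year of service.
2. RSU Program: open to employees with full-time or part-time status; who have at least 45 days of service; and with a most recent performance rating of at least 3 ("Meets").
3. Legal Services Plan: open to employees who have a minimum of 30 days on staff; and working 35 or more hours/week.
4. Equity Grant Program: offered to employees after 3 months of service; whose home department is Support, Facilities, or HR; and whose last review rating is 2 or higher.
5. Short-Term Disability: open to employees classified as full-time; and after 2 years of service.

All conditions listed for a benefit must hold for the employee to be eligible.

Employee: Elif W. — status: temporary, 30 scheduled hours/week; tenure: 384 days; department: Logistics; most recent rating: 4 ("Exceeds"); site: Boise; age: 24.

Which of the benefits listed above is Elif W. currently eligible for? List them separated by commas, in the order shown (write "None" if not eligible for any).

Pension Scheme — status temporary ✓; service 384 days ≥ 1 year (≈365 days) ✓ → eligible.
RSU Program — status temporary ✗ (requires full-time or part-time) → not eligible.
Legal Services Plan — service 384 days ≥ 30 days ✓; 30 hrs/wk < 35 ✗ → not eligible.
Equity Grant Program — service 384 days ≥ 3 months (≈90 days) ✓; dept Logistics ✗ → not eligible.
Short-Term Disability — status temporary ✗ (requires full-time) → not eligible.

Pension Scheme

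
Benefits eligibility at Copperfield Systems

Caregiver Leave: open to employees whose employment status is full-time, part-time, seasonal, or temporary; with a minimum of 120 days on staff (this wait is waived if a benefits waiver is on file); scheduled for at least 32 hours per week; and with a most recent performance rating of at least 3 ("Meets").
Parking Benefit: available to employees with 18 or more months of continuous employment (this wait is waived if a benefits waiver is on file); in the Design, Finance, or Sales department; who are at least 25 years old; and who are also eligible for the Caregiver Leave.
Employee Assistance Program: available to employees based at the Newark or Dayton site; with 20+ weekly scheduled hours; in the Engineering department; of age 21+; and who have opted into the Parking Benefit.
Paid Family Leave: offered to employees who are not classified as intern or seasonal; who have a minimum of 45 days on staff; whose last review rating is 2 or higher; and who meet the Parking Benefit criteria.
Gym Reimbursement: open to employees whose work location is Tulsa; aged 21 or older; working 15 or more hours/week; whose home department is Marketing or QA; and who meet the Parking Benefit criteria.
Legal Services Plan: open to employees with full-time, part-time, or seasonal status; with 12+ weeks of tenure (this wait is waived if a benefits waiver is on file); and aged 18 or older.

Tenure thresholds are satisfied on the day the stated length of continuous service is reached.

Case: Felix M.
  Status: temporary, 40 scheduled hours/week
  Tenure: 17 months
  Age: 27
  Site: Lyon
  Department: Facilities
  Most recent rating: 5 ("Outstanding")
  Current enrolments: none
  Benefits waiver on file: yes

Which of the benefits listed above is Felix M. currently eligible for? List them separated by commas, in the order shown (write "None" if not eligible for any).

Caregiver Leave — status temporary ✓; benefits waiver on file ✓; 40 hrs/wk ≥ 32 ✓; rating 5 ≥ 3 ✓ → eligible.
Parking Benefit — benefits waiver on file ✓; dept Facilities ✗ → not eligible.
Employee Assistance Program — site Lyon ✗ (not Newark or Dayton) → not eligible.
Paid Family Leave — status temporary ✓ (not excluded); service 17 months ≥ 45 days ✓; rating 5 ≥ 2 ✓; not eligible for Parking Benefit ✗ → not eligible.
Gym Reimbursement — site Lyon ✗ (not Tulsa) → not eligible.
Legal Services Plan — status temporary ✗ (requires full-time, part-time, or seasonal) → not eligible.

Caregiver Leave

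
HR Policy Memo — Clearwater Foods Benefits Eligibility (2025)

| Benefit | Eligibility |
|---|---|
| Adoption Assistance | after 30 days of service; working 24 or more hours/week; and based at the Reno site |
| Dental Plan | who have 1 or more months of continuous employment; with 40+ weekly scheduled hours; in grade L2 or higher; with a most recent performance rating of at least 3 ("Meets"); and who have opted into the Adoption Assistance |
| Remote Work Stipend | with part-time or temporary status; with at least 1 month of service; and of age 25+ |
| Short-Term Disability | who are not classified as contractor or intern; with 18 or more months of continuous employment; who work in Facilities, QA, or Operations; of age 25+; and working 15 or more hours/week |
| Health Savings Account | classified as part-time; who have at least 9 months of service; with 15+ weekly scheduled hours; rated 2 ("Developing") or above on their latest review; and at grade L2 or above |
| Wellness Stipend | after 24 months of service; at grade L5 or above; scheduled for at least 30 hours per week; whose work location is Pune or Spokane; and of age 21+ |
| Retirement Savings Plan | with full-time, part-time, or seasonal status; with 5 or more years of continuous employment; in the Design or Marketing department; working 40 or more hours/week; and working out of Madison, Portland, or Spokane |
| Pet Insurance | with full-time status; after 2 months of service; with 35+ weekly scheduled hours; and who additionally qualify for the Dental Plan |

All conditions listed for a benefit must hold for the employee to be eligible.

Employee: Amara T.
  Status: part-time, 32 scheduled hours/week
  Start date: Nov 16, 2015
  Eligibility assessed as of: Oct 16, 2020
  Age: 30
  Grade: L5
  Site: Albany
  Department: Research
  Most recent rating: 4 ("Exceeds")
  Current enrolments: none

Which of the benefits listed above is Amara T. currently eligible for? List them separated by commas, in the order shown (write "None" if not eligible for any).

Remote Work Stipend, Health Savings Account

Service from Nov 16, 2015 to Oct 16, 2020: 1796 days.
Adoption Assistance — service 1796 days ≥ 30 days ✓; 32 hrs/wk ≥ 24 ✓; site Albany ✗ (not Reno) → not eligible.
Dental Plan — service 1796 days ≥ 1 month (≈30 days) ✓; 32 hrs/wk < 40 ✗ → not eligible.
Remote Work Stipend — status part-time ✓; service 1796 days ≥ 1 month (≈30 days) ✓; age 30 ≥ 25 ✓ → eligible.
Short-Term Disability — status part-time ✓ (not excluded); service 1796 days ≥ 18 months (≈540 days) ✓; dept Research ✗ → not eligible.
Health Savings Account — status part-time ✓; service 1796 days ≥ 9 months (≈270 days) ✓; 32 hrs/wk ≥ 15 ✓; rating 4 ≥ 2 ✓; grade L5 ≥ L2 ✓ → eligible.
Wellness Stipend — service 1796 days ≥ 24 months (≈720 days) ✓; grade L5 ≥ L5 ✓; 32 hrs/wk ≥ 30 ✓; site Albany ✗ (not Pune or Spokane) → not eligible.
Retirement Savings Plan — status part-time ✓; service 1796 days < 5 years (≈1825 days) ✗ → not eligible.
Pet Insurance — status part-time ✗ (requires full-time) → not eligible.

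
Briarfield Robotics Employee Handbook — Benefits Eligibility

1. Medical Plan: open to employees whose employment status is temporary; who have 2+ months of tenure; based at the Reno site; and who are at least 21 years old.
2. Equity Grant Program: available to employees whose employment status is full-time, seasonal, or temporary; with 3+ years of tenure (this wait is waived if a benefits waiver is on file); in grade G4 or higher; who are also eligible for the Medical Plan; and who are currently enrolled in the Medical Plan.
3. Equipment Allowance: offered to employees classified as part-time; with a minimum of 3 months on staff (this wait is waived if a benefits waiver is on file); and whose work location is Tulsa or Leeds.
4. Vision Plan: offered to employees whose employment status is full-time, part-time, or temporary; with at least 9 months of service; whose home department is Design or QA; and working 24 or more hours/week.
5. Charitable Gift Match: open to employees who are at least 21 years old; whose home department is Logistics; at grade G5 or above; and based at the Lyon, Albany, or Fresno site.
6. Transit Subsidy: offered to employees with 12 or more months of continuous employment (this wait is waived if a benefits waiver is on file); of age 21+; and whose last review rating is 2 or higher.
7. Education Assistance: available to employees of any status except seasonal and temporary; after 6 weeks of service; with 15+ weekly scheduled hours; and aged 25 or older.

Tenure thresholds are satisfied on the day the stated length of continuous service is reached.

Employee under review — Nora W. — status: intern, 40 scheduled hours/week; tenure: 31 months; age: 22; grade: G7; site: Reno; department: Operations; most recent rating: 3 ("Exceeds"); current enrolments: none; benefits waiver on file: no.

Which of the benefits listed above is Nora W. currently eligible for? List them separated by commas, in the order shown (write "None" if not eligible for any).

Medical Plan — status intern ✗ (requires temporary) → not eligible.
Equity Grant Program — status intern ✗ (requires full-time, seasonal, or temporary) → not eligible.
Equipment Allowance — status intern ✗ (requires part-time) → not eligible.
Vision Plan — status intern ✗ (requires full-time, part-time, or temporary) → not eligible.
Charitable Gift Match — age 22 ≥ 21 ✓; dept Operations ✗ → not eligible.
Transit Subsidy — no waiver, service 31 months ≥ 12 months ✓; age 22 ≥ 21 ✓; rating 3 ≥ 2 ✓ → eligible.
Education Assistance — status intern ✓ (not excluded); service 31 months ≥ 6 weeks (≈42 days) ✓; 40 hrs/wk ≥ 15 ✓; age 22 < 25 ✗ → not eligible.

Transit Subsidy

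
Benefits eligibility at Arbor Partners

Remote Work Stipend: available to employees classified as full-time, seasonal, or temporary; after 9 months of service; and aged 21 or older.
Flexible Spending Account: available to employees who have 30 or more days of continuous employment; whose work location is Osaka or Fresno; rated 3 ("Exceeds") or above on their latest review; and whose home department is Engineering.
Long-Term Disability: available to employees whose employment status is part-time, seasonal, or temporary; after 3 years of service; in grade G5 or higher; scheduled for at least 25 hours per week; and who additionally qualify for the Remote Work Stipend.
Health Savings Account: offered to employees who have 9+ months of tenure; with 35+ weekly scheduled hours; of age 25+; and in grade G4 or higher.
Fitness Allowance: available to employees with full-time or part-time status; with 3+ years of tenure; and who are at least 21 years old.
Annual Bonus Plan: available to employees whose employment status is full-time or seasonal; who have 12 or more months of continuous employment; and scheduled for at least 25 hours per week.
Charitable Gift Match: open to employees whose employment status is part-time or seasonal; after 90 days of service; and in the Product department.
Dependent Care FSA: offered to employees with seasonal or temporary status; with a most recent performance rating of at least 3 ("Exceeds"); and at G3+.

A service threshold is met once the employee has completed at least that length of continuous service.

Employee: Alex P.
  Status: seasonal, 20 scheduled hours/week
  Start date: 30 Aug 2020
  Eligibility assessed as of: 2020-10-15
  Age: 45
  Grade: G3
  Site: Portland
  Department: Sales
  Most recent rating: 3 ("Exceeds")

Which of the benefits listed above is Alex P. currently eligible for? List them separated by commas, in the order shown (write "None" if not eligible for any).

Service from 30 Aug 2020 to 2020-10-15: 46 days.
Remote Work Stipend — status seasonal ✓; service 46 days < 9 months (≈270 days) ✗ → not eligible.
Flexible Spending Account — service 46 days ≥ 30 days ✓; site Portland ✗ (not Osaka or Fresno) → not eligible.
Long-Term Disability — status seasonal ✓; service 46 days < 3 years (≈1095 days) ✗ → not eligible.
Health Savings Account — service 46 days < 9 months (≈270 days) ✗ → not eligible.
Fitness Allowance — status seasonal ✗ (requires full-time or part-time) → not eligible.
Annual Bonus Plan — status seasonal ✓; service 46 days < 12 months (≈360 days) ✗ → not eligible.
Charitable Gift Match — status seasonal ✓; service 46 days < 90 days ✗ → not eligible.
Dependent Care FSA — status seasonal ✓; rating 3 ≥ 3 ✓; grade G3 ≥ G3 ✓ → eligible.

Dependent Care FSA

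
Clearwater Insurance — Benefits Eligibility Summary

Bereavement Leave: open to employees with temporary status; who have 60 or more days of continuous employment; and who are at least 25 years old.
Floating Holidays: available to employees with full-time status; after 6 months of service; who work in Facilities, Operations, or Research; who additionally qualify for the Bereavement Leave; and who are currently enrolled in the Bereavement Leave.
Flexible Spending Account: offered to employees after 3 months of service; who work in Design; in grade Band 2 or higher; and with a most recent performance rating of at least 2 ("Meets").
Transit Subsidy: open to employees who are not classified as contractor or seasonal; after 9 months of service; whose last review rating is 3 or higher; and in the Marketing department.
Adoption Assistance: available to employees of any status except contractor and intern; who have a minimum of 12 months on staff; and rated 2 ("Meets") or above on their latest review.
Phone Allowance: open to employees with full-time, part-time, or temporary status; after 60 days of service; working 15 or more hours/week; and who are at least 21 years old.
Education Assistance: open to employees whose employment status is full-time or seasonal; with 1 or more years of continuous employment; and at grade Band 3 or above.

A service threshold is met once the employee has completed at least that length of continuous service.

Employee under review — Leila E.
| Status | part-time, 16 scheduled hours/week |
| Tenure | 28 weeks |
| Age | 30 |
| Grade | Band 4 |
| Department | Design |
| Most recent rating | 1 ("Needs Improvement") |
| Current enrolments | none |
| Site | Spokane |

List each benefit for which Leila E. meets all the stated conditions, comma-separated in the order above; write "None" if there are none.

Phone Allowance

Bereavement Leave — status part-time ✗ (requires temporary) → not eligible.
Floating Holidays — status part-time ✗ (requires full-time) → not eligible.
Flexible Spending Account — service 28 weeks ≥ 3 months (≈90 days) ✓; dept Design ✓; grade Band 4 ≥ Band 2 ✓; rating 1 < 2 ✗ → not eligible.
Transit Subsidy — status part-time ✓ (not excluded); service 28 weeks < 9 months (≈270 days) ✗ → not eligible.
Adoption Assistance — status part-time ✓ (not excluded); service 28 weeks < 12 months (≈360 days) ✗ → not eligible.
Phone Allowance — status part-time ✓; service 28 weeks ≥ 60 days ✓; 16 hrs/wk ≥ 15 ✓; age 30 ≥ 21 ✓ → eligible.
Education Assistance — status part-time ✗ (requires full-time or seasonal) → not eligible.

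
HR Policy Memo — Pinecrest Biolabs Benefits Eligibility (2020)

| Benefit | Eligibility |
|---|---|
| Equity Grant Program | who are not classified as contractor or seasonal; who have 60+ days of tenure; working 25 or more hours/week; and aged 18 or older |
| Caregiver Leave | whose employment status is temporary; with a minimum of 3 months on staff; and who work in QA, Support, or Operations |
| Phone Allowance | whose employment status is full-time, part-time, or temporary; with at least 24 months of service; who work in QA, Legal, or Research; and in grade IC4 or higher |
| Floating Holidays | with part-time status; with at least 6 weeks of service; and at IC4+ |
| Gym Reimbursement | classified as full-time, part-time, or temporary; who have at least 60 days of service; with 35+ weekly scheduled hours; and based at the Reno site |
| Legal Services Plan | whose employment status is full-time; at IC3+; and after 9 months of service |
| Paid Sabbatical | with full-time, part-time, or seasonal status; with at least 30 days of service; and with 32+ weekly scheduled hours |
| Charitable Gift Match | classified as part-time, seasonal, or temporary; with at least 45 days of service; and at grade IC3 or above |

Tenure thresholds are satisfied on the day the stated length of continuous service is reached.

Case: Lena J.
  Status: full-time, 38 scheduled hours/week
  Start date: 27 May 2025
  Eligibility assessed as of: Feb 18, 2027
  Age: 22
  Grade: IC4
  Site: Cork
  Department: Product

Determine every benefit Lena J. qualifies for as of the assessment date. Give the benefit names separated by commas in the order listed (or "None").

Service from 27 May 2025 to Feb 18, 2027: 632 days.
Equity Grant Program — status full-time ✓ (not excluded); service 632 days ≥ 60 days ✓; 38 hrs/wk ≥ 25 ✓; age 22 ≥ 18 ✓ → eligible.
Caregiver Leave — status full-time ✗ (requires temporary) → not eligible.
Phone Allowance — status full-time ✓; service 632 days < 24 months (≈720 days) ✗ → not eligible.
Floating Holidays — status full-time ✗ (requires part-time) → not eligible.
Gym Reimbursement — status full-time ✓; service 632 days ≥ 60 days ✓; 38 hrs/wk ≥ 35 ✓; site Cork ✗ (not Reno) → not eligible.
Legal Services Plan — status full-time ✓; grade IC4 ≥ IC3 ✓; service 632 days ≥ 9 months (≈270 days) ✓ → eligible.
Paid Sabbatical — status full-time ✓; service 632 days ≥ 30 days ✓; 38 hrs/wk ≥ 32 ✓ → eligible.
Charitable Gift Match — status full-time ✗ (requires part-time, seasonal, or temporary) → not eligible.

Equity Grant Program, Legal Services Plan, Paid Sabbatical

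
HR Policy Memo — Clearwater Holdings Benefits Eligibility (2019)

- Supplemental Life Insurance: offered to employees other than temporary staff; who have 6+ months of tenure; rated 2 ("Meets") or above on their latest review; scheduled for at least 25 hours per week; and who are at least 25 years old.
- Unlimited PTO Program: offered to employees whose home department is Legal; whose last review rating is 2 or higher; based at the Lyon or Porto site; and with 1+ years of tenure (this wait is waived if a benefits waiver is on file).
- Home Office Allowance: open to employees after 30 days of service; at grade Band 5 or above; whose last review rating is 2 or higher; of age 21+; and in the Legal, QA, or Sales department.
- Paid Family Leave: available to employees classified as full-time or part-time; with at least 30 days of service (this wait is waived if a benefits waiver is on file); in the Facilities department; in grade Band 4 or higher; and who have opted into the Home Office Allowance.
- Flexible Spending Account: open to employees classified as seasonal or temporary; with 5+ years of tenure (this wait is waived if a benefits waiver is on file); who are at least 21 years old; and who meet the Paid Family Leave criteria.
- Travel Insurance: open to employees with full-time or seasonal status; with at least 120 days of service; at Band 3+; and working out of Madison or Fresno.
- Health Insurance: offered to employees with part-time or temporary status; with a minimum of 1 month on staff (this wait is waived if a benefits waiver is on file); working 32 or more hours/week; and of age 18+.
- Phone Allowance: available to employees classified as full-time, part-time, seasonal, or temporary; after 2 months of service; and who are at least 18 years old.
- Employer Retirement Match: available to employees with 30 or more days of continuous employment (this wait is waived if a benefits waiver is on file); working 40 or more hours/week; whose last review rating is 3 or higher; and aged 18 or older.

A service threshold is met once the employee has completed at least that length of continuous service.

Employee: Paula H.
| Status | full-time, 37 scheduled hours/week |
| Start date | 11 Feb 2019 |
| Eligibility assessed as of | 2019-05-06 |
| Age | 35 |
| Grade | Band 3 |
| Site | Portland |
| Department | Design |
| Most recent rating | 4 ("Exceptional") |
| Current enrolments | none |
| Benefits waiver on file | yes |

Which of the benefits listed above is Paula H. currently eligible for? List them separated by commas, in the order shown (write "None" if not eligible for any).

Service from 11 Feb 2019 to 2019-05-06: 84 days.
Supplemental Life Insurance — status full-time ✓ (not excluded); service 84 days < 6 months (≈180 days) ✗ → not eligible.
Unlimited PTO Program — dept Design ✗ → not eligible.
Home Office Allowance — service 84 days ≥ 30 days ✓; grade Band 3 < Band 5 ✗ → not eligible.
Paid Family Leave — status full-time ✓; benefits waiver on file ✓; dept Design ✗ → not eligible.
Flexible Spending Account — status full-time ✗ (requires seasonal or temporary) → not eligible.
Travel Insurance — status full-time ✓; service 84 days < 120 days ✗ → not eligible.
Health Insurance — status full-time ✗ (requires part-time or temporary) → not eligible.
Phone Allowance — status full-time ✓; service 84 days ≥ 2 months (≈60 days) ✓; age 35 ≥ 18 ✓ → eligible.
Employer Retirement Match — benefits waiver on file ✓; 37 hrs/wk < 40 ✗ → not eligible.

Phone Allowance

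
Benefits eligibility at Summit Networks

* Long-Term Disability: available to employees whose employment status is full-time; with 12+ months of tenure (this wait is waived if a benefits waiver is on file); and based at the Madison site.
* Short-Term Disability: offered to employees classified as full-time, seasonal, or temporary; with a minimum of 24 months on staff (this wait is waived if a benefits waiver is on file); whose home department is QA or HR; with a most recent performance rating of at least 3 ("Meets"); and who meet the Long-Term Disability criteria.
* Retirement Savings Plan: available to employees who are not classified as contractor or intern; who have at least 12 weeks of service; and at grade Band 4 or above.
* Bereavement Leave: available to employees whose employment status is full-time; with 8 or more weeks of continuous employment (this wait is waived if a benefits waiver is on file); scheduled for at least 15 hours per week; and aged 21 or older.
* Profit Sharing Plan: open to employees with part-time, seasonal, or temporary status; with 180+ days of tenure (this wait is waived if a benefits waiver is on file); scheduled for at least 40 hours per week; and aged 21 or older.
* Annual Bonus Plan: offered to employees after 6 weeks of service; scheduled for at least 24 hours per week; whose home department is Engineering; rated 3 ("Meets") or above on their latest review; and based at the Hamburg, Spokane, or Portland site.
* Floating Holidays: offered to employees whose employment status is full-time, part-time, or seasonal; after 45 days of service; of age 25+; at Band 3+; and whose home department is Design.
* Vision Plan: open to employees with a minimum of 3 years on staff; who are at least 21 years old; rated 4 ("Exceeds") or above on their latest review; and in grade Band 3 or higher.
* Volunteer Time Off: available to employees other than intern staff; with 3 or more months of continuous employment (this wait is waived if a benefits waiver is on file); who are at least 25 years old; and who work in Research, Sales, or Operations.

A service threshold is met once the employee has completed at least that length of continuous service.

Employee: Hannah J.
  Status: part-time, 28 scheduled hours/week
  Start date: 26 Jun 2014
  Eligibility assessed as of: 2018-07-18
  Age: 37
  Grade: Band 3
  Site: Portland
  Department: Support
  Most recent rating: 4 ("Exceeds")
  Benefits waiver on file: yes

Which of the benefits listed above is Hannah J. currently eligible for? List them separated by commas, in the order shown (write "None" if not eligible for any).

Service from 26 Jun 2014 to 2018-07-18: 1483 days.
Long-Term Disability — status part-time ✗ (requires full-time) → not eligible.
Short-Term Disability — status part-time ✗ (requires full-time, seasonal, or temporary) → not eligible.
Retirement Savings Plan — status part-time ✓ (not excluded); service 1483 days ≥ 12 weeks (≈84 days) ✓; grade Band 3 < Band 4 ✗ → not eligible.
Bereavement Leave — status part-time ✗ (requires full-time) → not eligible.
Profit Sharing Plan — status part-time ✓; benefits waiver on file ✓; 28 hrs/wk < 40 ✗ → not eligible.
Annual Bonus Plan — service 1483 days ≥ 6 weeks (≈42 days) ✓; 28 hrs/wk ≥ 24 ✓; dept Support ✗ → not eligible.
Floating Holidays — status part-time ✓; service 1483 days ≥ 45 days ✓; age 37 ≥ 25 ✓; grade Band 3 ≥ Band 3 ✓; dept Support ✗ → not eligible.
Vision Plan — service 1483 days ≥ 3 years (≈1095 days) ✓; age 37 ≥ 21 ✓; rating 4 ≥ 4 ✓; grade Band 3 ≥ Band 3 ✓ → eligible.
Volunteer Time Off — status part-time ✓ (not excluded); benefits waiver on file ✓; age 37 ≥ 25 ✓; dept Support ✗ → not eligible.

Vision Plan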